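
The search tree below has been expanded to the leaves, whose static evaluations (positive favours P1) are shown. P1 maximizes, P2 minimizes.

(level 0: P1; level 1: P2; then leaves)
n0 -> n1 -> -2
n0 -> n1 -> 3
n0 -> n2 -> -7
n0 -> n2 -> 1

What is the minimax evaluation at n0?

-2

n1 (P2): min(-2, 3) = -2
n2 (P2): min(-7, 1) = -7
n0 (P1): max(-2, -7) = -2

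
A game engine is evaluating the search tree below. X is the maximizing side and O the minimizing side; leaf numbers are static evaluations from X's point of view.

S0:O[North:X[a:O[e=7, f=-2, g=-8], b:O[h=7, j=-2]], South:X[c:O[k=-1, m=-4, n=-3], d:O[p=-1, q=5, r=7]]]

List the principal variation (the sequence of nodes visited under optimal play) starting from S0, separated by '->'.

S0 -> North -> b -> j

a (O): min(7, -2, -8) = -8
b (O): min(7, -2) = -2
North (X): max(-8, -2) = -2
c (O): min(-1, -4, -3) = -4
d (O): min(-1, 5, 7) = -1
South (X): max(-4, -1) = -1
S0 (O): min(-2, -1) = -2
At S0, O picks North (lowest: -2).
At North, X picks b (highest: -2).
At b, O picks j (lowest: -2).
Terminal value -2.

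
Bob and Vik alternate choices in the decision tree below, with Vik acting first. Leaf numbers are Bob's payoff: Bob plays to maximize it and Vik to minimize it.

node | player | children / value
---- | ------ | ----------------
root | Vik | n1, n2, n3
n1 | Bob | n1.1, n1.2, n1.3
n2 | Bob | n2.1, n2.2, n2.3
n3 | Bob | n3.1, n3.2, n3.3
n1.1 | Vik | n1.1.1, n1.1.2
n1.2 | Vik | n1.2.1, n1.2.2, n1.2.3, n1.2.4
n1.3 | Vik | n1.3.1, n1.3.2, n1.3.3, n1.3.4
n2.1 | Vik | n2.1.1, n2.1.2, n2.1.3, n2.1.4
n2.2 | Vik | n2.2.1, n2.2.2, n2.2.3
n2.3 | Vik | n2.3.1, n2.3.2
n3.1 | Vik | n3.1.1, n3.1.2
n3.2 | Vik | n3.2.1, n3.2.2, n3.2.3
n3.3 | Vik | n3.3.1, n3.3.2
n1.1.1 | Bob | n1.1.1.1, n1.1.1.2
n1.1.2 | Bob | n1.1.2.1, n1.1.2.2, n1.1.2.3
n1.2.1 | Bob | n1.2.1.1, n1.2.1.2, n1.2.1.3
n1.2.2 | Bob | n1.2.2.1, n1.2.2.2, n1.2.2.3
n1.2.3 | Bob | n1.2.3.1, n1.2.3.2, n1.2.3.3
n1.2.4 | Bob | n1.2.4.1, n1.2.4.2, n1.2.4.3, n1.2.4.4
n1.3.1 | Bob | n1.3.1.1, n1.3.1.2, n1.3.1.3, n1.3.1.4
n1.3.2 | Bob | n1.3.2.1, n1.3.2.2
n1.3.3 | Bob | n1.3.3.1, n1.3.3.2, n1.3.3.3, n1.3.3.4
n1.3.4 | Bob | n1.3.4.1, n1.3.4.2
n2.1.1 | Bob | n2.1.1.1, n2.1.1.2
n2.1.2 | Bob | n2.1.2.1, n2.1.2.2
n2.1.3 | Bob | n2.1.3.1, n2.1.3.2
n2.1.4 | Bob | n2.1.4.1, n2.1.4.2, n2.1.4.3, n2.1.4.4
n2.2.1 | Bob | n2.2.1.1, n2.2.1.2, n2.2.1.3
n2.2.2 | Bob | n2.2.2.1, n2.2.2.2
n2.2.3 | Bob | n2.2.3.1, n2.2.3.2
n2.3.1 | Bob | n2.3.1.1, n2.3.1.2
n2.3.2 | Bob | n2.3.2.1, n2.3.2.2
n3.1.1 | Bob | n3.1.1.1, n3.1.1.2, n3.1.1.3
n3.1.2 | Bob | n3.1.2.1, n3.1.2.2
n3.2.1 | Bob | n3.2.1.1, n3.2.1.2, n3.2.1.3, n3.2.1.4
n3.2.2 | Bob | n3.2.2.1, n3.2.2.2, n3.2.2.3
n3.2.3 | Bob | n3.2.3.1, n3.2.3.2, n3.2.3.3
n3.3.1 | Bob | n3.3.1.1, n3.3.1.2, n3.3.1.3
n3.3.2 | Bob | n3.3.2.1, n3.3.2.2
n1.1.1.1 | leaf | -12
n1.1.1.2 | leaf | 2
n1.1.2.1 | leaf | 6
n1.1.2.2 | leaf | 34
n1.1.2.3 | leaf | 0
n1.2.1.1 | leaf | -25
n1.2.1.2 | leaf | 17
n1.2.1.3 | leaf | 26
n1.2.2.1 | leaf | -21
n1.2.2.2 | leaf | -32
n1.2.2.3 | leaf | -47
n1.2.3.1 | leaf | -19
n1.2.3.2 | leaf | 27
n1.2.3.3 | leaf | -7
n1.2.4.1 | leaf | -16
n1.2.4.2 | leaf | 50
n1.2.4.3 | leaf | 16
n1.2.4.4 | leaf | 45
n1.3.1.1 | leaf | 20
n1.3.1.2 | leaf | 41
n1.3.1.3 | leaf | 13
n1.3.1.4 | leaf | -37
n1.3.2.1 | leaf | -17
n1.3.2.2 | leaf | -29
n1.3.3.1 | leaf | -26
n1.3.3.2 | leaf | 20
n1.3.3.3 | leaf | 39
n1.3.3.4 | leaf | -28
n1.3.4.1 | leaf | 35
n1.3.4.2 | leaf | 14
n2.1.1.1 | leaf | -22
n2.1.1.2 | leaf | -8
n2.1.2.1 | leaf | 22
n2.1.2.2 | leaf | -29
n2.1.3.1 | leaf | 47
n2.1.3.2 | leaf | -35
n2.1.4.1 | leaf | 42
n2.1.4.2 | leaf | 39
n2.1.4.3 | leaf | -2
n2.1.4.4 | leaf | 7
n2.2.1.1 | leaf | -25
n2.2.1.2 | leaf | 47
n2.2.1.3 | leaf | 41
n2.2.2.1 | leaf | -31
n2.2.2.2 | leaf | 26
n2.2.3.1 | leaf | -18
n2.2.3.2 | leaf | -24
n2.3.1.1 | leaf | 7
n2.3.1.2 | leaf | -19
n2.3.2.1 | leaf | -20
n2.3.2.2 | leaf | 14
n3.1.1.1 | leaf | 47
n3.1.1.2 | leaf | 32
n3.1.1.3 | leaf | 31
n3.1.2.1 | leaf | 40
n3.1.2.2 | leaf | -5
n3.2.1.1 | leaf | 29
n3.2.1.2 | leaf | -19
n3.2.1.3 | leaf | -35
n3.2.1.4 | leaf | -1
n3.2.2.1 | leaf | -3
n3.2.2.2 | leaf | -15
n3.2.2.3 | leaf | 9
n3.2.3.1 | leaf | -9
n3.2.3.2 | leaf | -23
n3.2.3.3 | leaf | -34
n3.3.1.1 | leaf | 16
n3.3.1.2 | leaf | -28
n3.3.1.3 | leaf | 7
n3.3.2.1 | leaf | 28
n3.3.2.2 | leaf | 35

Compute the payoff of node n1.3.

n1.3.1 (Bob): max(20, 41, 13, -37) = 41
n1.3.2 (Bob): max(-17, -29) = -17
n1.3.3 (Bob): max(-26, 20, 39, -28) = 39
n1.3.4 (Bob): max(35, 14) = 35
n1.3 (Vik): min(41, -17, 39, 35) = -17

-17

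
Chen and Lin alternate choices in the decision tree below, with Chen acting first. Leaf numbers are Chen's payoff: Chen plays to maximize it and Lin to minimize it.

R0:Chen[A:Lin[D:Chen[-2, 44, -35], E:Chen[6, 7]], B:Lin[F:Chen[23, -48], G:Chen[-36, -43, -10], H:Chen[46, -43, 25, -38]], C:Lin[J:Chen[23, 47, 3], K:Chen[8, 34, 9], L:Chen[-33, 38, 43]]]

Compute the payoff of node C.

J (Chen): max(23, 47, 3) = 47
K (Chen): max(8, 34, 9) = 34
L (Chen): max(-33, 38, 43) = 43
C (Lin): min(47, 34, 43) = 34

34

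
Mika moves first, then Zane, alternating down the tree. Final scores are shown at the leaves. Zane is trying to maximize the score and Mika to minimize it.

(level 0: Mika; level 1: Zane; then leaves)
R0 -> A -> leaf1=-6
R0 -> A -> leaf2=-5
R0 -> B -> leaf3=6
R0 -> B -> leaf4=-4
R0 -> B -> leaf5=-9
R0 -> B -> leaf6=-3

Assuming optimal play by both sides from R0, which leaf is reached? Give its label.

A (Zane): max(-6, -5) = -5
B (Zane): max(6, -4, -9, -3) = 6
R0 (Mika): min(-5, 6) = -5
At R0, Mika picks A (lowest: -5).
At A, Zane picks leaf2 (highest: -5).
Terminal value -5.

leaf2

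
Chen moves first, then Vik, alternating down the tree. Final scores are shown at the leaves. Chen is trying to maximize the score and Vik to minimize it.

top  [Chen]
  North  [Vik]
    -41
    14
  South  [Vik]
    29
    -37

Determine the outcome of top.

North (Vik): min(-41, 14) = -41
South (Vik): min(29, -37) = -37
top (Chen): max(-41, -37) = -37

-37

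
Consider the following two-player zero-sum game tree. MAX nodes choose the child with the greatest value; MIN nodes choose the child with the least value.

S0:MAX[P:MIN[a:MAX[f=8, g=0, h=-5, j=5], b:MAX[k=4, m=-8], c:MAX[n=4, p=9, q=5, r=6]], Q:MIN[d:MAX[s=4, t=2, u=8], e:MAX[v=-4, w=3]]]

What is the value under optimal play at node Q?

d (MAX): max(4, 2, 8) = 8
e (MAX): max(-4, 3) = 3
Q (MIN): min(8, 3) = 3

3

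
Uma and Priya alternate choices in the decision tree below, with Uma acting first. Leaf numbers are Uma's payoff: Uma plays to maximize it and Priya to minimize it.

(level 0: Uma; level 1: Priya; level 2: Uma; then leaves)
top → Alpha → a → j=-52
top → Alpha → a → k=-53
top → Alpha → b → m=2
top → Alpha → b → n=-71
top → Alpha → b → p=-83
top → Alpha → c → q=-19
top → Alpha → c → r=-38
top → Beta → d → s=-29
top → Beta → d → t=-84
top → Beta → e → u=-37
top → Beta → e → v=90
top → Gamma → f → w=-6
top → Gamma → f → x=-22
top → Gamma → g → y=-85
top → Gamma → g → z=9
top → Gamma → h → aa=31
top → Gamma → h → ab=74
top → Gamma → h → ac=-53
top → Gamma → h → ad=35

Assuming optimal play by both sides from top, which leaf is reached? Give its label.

a (Uma): max(-52, -53) = -52
b (Uma): max(2, -71, -83) = 2
c (Uma): max(-19, -38) = -19
Alpha (Priya): min(-52, 2, -19) = -52
d (Uma): max(-29, -84) = -29
e (Uma): max(-37, 90) = 90
Beta (Priya): min(-29, 90) = -29
f (Uma): max(-6, -22) = -6
g (Uma): max(-85, 9) = 9
h (Uma): max(31, 74, -53, 35) = 74
Gamma (Priya): min(-6, 9, 74) = -6
top (Uma): max(-52, -29, -6) = -6
At top, Uma picks Gamma (highest: -6).
At Gamma, Priya picks f (lowest: -6).
At f, Uma picks w (highest: -6).
Terminal value -6.

w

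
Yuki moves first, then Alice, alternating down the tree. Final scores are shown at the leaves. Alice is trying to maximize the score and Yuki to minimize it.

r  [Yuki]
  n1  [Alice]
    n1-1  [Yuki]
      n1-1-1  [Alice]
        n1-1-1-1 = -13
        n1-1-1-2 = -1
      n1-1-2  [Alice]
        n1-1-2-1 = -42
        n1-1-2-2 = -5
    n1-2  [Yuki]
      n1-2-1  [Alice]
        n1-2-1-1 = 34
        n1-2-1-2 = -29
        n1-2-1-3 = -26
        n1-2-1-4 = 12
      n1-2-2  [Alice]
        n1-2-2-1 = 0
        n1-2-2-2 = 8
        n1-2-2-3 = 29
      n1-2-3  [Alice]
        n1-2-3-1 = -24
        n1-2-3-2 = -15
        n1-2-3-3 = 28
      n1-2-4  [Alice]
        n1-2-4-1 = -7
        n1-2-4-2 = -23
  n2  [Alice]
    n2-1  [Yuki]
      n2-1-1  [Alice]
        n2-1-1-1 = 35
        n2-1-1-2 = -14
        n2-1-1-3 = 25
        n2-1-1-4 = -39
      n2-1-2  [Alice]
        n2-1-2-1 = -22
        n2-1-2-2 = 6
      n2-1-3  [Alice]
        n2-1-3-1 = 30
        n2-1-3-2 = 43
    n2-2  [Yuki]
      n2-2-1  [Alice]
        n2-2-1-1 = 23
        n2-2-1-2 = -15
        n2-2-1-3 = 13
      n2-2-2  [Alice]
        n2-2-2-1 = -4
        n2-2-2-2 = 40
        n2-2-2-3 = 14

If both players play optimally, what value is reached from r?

n1-1-1 (Alice): max(-13, -1) = -1
n1-1-2 (Alice): max(-42, -5) = -5
n1-1 (Yuki): min(-1, -5) = -5
n1-2-1 (Alice): max(34, -29, -26, 12) = 34
n1-2-2 (Alice): max(0, 8, 29) = 29
n1-2-3 (Alice): max(-24, -15, 28) = 28
n1-2-4 (Alice): max(-7, -23) = -7
n1-2 (Yuki): min(34, 29, 28, -7) = -7
n1 (Alice): max(-5, -7) = -5
n2-1-1 (Alice): max(35, -14, 25, -39) = 35
n2-1-2 (Alice): max(-22, 6) = 6
n2-1-3 (Alice): max(30, 43) = 43
n2-1 (Yuki): min(35, 6, 43) = 6
n2-2-1 (Alice): max(23, -15, 13) = 23
n2-2-2 (Alice): max(-4, 40, 14) = 40
n2-2 (Yuki): min(23, 40) = 23
n2 (Alice): max(6, 23) = 23
r (Yuki): min(-5, 23) = -5

-5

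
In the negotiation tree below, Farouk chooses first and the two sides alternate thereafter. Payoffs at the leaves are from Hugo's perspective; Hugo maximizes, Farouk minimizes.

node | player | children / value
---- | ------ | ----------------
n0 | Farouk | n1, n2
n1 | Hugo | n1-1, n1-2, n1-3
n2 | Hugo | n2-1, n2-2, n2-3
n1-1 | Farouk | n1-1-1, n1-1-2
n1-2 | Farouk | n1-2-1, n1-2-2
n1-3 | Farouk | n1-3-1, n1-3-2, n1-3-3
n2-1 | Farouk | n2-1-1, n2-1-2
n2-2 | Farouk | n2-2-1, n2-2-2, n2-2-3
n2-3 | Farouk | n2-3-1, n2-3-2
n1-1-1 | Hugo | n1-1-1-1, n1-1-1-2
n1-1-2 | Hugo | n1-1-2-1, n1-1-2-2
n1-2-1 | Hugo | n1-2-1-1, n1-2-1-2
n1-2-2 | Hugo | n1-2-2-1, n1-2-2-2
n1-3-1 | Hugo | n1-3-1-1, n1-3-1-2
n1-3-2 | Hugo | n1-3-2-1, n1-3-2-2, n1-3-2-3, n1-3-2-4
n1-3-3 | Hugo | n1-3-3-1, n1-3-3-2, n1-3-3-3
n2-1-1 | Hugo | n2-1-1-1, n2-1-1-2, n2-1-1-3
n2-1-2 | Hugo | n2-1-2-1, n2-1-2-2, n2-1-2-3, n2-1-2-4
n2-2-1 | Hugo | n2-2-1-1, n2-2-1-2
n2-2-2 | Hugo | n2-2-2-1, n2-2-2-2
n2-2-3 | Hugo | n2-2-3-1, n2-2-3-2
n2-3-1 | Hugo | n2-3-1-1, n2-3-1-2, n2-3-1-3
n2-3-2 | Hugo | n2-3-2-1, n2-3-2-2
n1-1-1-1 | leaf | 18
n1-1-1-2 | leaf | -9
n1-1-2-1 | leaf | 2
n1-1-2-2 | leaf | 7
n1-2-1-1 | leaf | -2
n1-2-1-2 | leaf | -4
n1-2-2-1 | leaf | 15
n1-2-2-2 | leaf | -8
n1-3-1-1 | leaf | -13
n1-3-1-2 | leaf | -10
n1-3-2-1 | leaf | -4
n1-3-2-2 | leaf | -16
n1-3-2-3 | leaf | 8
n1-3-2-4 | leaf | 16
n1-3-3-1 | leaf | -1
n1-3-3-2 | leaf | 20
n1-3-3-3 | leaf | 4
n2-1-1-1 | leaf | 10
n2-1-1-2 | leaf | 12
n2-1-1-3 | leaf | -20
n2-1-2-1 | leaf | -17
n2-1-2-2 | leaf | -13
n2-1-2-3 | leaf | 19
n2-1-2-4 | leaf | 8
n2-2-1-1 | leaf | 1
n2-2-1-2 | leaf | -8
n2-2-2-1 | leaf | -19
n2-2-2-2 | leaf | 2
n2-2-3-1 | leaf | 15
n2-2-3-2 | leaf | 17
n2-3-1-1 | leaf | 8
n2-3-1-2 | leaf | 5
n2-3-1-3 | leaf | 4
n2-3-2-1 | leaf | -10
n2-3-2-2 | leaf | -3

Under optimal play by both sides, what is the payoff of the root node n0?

7

n1-1-1 (Hugo): max(18, -9) = 18
n1-1-2 (Hugo): max(2, 7) = 7
n1-1 (Farouk): min(18, 7) = 7
n1-2-1 (Hugo): max(-2, -4) = -2
n1-2-2 (Hugo): max(15, -8) = 15
n1-2 (Farouk): min(-2, 15) = -2
n1-3-1 (Hugo): max(-13, -10) = -10
n1-3-2 (Hugo): max(-4, -16, 8, 16) = 16
n1-3-3 (Hugo): max(-1, 20, 4) = 20
n1-3 (Farouk): min(-10, 16, 20) = -10
n1 (Hugo): max(7, -2, -10) = 7
n2-1-1 (Hugo): max(10, 12, -20) = 12
n2-1-2 (Hugo): max(-17, -13, 19, 8) = 19
n2-1 (Farouk): min(12, 19) = 12
n2-2-1 (Hugo): max(1, -8) = 1
n2-2-2 (Hugo): max(-19, 2) = 2
n2-2-3 (Hugo): max(15, 17) = 17
n2-2 (Farouk): min(1, 2, 17) = 1
n2-3-1 (Hugo): max(8, 5, 4) = 8
n2-3-2 (Hugo): max(-10, -3) = -3
n2-3 (Farouk): min(8, -3) = -3
n2 (Hugo): max(12, 1, -3) = 12
n0 (Farouk): min(7, 12) = 7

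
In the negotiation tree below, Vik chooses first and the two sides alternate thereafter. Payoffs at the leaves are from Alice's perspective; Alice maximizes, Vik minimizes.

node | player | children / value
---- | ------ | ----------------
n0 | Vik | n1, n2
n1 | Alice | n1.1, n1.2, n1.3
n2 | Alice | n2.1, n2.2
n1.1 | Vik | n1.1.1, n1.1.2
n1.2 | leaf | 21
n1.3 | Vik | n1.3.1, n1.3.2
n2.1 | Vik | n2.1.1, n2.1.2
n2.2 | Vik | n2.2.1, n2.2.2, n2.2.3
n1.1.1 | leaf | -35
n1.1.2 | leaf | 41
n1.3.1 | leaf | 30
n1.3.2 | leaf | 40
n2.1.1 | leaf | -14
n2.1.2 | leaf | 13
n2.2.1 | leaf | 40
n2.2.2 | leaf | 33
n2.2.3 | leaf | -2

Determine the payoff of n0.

-2

n1.1 (Vik): min(-35, 41) = -35
n1.3 (Vik): min(30, 40) = 30
n1 (Alice): max(-35, 21, 30) = 30
n2.1 (Vik): min(-14, 13) = -14
n2.2 (Vik): min(40, 33, -2) = -2
n2 (Alice): max(-14, -2) = -2
n0 (Vik): min(30, -2) = -2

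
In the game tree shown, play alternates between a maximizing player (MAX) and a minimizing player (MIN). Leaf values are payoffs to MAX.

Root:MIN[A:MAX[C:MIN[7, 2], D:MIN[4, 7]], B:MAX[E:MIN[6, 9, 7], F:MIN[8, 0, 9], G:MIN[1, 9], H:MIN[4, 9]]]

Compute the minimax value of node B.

6

E (MIN): min(6, 9, 7) = 6
F (MIN): min(8, 0, 9) = 0
G (MIN): min(1, 9) = 1
H (MIN): min(4, 9) = 4
B (MAX): max(6, 0, 1, 4) = 6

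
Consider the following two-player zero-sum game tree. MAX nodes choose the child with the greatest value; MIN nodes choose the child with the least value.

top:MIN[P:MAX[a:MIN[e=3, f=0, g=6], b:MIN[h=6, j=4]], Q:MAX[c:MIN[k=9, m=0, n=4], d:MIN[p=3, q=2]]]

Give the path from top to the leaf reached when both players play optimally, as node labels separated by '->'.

top -> Q -> d -> q

a (MIN): min(3, 0, 6) = 0
b (MIN): min(6, 4) = 4
P (MAX): max(0, 4) = 4
c (MIN): min(9, 0, 4) = 0
d (MIN): min(3, 2) = 2
Q (MAX): max(0, 2) = 2
top (MIN): min(4, 2) = 2
At top, MIN picks Q (lowest: 2).
At Q, MAX picks d (highest: 2).
At d, MIN picks q (lowest: 2).
Terminal value 2.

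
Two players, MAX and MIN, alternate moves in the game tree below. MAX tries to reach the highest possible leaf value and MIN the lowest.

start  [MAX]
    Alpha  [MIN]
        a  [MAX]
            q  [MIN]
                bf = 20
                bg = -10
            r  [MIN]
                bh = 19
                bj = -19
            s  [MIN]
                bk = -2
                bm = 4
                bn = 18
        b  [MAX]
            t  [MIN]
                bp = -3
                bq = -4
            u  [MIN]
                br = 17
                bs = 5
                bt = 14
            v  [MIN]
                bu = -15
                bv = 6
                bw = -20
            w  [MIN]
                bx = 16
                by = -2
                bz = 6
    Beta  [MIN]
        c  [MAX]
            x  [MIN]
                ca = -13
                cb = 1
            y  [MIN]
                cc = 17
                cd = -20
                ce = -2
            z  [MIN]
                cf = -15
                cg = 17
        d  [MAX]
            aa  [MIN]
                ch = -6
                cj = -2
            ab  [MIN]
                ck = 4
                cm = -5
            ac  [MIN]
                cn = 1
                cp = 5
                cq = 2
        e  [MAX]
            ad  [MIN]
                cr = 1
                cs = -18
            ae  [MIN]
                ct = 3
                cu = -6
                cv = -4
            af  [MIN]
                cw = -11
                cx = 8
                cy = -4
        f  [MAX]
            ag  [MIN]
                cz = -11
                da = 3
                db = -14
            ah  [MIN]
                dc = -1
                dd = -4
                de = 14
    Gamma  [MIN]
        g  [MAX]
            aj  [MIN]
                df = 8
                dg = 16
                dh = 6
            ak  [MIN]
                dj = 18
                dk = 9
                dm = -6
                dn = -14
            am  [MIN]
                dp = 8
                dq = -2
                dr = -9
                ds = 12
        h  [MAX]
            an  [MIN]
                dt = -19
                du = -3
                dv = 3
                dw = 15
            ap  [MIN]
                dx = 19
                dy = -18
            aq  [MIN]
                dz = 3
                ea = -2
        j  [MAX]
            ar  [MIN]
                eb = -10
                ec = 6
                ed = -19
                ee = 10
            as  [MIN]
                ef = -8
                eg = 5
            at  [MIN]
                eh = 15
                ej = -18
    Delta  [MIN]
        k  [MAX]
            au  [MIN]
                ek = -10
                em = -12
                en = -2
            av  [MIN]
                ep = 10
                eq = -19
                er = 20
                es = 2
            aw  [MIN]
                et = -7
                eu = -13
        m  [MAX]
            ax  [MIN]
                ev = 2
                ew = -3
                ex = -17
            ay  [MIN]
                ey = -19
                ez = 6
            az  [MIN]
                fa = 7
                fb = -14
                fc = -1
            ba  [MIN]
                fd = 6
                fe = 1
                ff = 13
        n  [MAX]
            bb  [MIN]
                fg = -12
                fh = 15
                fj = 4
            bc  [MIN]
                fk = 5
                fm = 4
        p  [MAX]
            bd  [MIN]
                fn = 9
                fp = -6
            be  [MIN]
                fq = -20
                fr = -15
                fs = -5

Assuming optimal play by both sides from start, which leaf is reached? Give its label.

q (MIN): min(20, -10) = -10
r (MIN): min(19, -19) = -19
s (MIN): min(-2, 4, 18) = -2
a (MAX): max(-10, -19, -2) = -2
t (MIN): min(-3, -4) = -4
u (MIN): min(17, 5, 14) = 5
v (MIN): min(-15, 6, -20) = -20
w (MIN): min(16, -2, 6) = -2
b (MAX): max(-4, 5, -20, -2) = 5
Alpha (MIN): min(-2, 5) = -2
x (MIN): min(-13, 1) = -13
y (MIN): min(17, -20, -2) = -20
z (MIN): min(-15, 17) = -15
c (MAX): max(-13, -20, -15) = -13
aa (MIN): min(-6, -2) = -6
ab (MIN): min(4, -5) = -5
ac (MIN): min(1, 5, 2) = 1
d (MAX): max(-6, -5, 1) = 1
ad (MIN): min(1, -18) = -18
ae (MIN): min(3, -6, -4) = -6
af (MIN): min(-11, 8, -4) = -11
e (MAX): max(-18, -6, -11) = -6
ag (MIN): min(-11, 3, -14) = -14
ah (MIN): min(-1, -4, 14) = -4
f (MAX): max(-14, -4) = -4
Beta (MIN): min(-13, 1, -6, -4) = -13
aj (MIN): min(8, 16, 6) = 6
ak (MIN): min(18, 9, -6, -14) = -14
am (MIN): min(8, -2, -9, 12) = -9
g (MAX): max(6, -14, -9) = 6
an (MIN): min(-19, -3, 3, 15) = -19
ap (MIN): min(19, -18) = -18
aq (MIN): min(3, -2) = -2
h (MAX): max(-19, -18, -2) = -2
ar (MIN): min(-10, 6, -19, 10) = -19
as (MIN): min(-8, 5) = -8
at (MIN): min(15, -18) = -18
j (MAX): max(-19, -8, -18) = -8
Gamma (MIN): min(6, -2, -8) = -8
au (MIN): min(-10, -12, -2) = -12
av (MIN): min(10, -19, 20, 2) = -19
aw (MIN): min(-7, -13) = -13
k (MAX): max(-12, -19, -13) = -12
ax (MIN): min(2, -3, -17) = -17
ay (MIN): min(-19, 6) = -19
az (MIN): min(7, -14, -1) = -14
ba (MIN): min(6, 1, 13) = 1
m (MAX): max(-17, -19, -14, 1) = 1
bb (MIN): min(-12, 15, 4) = -12
bc (MIN): min(5, 4) = 4
n (MAX): max(-12, 4) = 4
bd (MIN): min(9, -6) = -6
be (MIN): min(-20, -15, -5) = -20
p (MAX): max(-6, -20) = -6
Delta (MIN): min(-12, 1, 4, -6) = -12
start (MAX): max(-2, -13, -8, -12) = -2
At start, MAX picks Alpha (highest: -2).
At Alpha, MIN picks a (lowest: -2).
At a, MAX picks s (highest: -2).
At s, MIN picks bk (lowest: -2).
Terminal value -2.

bk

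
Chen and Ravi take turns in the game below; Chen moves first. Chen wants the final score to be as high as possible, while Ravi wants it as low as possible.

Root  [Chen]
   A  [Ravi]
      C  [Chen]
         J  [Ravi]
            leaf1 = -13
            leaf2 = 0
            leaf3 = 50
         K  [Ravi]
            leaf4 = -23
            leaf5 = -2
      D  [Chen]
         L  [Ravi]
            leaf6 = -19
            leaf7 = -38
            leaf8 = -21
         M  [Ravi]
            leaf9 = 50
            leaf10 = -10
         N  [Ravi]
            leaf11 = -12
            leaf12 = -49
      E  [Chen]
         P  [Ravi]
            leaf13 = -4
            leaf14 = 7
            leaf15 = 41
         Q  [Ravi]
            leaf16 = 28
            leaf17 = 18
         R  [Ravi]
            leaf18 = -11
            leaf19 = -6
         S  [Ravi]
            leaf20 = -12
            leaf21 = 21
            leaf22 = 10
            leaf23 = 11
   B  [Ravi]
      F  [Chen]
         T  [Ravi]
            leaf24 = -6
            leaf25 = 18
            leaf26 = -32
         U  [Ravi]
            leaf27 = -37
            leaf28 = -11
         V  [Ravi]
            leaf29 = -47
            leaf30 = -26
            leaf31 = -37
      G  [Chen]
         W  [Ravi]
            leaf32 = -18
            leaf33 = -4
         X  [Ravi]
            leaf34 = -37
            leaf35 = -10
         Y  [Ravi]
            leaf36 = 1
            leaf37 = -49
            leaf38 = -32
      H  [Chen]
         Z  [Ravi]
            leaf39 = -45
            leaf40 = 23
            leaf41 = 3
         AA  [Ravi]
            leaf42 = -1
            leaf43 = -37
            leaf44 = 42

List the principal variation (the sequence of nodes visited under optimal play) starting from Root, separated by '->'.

J (Ravi): min(-13, 0, 50) = -13
K (Ravi): min(-23, -2) = -23
C (Chen): max(-13, -23) = -13
L (Ravi): min(-19, -38, -21) = -38
M (Ravi): min(50, -10) = -10
N (Ravi): min(-12, -49) = -49
D (Chen): max(-38, -10, -49) = -10
P (Ravi): min(-4, 7, 41) = -4
Q (Ravi): min(28, 18) = 18
R (Ravi): min(-11, -6) = -11
S (Ravi): min(-12, 21, 10, 11) = -12
E (Chen): max(-4, 18, -11, -12) = 18
A (Ravi): min(-13, -10, 18) = -13
T (Ravi): min(-6, 18, -32) = -32
U (Ravi): min(-37, -11) = -37
V (Ravi): min(-47, -26, -37) = -47
F (Chen): max(-32, -37, -47) = -32
W (Ravi): min(-18, -4) = -18
X (Ravi): min(-37, -10) = -37
Y (Ravi): min(1, -49, -32) = -49
G (Chen): max(-18, -37, -49) = -18
Z (Ravi): min(-45, 23, 3) = -45
AA (Ravi): min(-1, -37, 42) = -37
H (Chen): max(-45, -37) = -37
B (Ravi): min(-32, -18, -37) = -37
Root (Chen): max(-13, -37) = -13
At Root, Chen picks A (highest: -13).
At A, Ravi picks C (lowest: -13).
At C, Chen picks J (highest: -13).
At J, Ravi picks leaf1 (lowest: -13).
Terminal value -13.

Root -> A -> C -> J -> leaf1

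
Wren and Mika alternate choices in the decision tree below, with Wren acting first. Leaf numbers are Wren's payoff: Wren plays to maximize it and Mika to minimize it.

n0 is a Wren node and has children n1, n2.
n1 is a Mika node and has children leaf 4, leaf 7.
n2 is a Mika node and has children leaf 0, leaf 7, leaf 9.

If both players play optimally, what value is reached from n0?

4

n1 (Mika): min(4, 7) = 4
n2 (Mika): min(0, 7, 9) = 0
n0 (Wren): max(4, 0) = 4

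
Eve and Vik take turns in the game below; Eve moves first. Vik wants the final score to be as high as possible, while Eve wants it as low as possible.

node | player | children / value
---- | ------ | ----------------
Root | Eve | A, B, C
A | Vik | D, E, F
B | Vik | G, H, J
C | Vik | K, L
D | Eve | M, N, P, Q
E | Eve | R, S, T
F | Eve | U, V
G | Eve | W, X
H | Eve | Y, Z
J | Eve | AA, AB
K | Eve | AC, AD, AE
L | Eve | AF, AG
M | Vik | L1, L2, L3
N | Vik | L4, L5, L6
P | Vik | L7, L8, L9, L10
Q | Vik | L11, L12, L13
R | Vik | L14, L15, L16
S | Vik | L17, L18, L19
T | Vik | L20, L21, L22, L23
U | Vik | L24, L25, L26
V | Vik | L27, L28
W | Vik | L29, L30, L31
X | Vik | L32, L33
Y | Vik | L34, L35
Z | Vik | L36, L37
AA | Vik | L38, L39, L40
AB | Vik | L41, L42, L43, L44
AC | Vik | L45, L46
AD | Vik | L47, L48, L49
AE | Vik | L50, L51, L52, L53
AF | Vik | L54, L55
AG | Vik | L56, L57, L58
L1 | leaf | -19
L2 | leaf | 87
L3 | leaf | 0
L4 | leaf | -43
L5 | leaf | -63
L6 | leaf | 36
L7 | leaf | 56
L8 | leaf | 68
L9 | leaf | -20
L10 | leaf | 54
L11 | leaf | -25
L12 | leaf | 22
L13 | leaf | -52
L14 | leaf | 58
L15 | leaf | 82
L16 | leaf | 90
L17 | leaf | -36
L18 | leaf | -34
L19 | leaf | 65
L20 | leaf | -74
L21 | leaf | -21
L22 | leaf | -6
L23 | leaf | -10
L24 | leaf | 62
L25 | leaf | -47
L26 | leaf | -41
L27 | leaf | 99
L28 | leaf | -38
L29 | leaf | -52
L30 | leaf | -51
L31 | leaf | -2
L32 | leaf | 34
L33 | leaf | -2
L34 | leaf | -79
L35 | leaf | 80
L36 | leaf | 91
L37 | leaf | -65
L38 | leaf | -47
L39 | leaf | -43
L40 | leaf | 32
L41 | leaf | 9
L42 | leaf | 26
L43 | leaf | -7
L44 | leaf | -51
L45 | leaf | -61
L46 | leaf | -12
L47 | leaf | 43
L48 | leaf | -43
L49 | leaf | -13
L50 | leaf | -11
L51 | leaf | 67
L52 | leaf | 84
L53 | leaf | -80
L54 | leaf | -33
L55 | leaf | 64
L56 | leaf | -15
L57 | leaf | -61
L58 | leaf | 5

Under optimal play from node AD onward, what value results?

43

AD (Vik): max(43, -43, -13) = 43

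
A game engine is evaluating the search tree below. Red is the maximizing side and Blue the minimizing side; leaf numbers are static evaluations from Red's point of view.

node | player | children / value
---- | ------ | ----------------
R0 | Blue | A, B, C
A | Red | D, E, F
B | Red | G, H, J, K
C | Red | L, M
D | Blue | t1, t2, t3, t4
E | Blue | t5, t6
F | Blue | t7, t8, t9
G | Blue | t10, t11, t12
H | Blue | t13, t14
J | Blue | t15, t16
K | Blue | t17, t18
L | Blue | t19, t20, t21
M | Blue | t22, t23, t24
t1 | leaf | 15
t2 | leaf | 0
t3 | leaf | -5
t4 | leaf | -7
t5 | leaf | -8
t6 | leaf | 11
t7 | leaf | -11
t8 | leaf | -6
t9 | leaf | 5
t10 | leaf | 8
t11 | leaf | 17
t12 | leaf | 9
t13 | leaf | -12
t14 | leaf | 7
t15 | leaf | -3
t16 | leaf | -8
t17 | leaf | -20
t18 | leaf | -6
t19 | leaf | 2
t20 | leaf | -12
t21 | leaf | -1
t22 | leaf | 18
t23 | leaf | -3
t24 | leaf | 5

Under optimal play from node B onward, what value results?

8

G (Blue): min(8, 17, 9) = 8
H (Blue): min(-12, 7) = -12
J (Blue): min(-3, -8) = -8
K (Blue): min(-20, -6) = -20
B (Red): max(8, -12, -8, -20) = 8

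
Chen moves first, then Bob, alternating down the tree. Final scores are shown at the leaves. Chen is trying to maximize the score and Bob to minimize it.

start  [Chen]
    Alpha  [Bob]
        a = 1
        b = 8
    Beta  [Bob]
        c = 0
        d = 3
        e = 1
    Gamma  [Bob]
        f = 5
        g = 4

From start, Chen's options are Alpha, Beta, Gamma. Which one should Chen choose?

Alpha (Bob): min(1, 8) = 1
Beta (Bob): min(0, 3, 1) = 0
Gamma (Bob): min(5, 4) = 4
start (Chen): max(1, 0, 4) = 4
Chen at start wants the highest of {Alpha=1, Beta=0, Gamma=4}, so chooses Gamma.

Gamma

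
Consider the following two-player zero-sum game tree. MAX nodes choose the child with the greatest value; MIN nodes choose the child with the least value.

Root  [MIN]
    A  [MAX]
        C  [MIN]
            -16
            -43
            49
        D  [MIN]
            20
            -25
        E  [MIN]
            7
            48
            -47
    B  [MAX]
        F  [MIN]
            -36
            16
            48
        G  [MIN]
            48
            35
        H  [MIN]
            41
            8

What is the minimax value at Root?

C (MIN): min(-16, -43, 49) = -43
D (MIN): min(20, -25) = -25
E (MIN): min(7, 48, -47) = -47
A (MAX): max(-43, -25, -47) = -25
F (MIN): min(-36, 16, 48) = -36
G (MIN): min(48, 35) = 35
H (MIN): min(41, 8) = 8
B (MAX): max(-36, 35, 8) = 35
Root (MIN): min(-25, 35) = -25

-25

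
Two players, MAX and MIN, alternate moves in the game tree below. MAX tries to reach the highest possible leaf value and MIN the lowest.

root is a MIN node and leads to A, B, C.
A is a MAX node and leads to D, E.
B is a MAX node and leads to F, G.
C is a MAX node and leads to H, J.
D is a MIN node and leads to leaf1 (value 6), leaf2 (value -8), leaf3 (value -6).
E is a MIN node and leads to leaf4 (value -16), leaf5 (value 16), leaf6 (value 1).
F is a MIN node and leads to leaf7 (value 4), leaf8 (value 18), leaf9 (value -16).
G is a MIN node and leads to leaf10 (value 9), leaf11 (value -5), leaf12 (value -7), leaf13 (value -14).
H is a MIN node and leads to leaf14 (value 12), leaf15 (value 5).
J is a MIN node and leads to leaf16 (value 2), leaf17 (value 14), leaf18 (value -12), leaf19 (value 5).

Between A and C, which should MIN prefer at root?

A

D (MIN): min(6, -8, -6) = -8
E (MIN): min(-16, 16, 1) = -16
A (MAX): max(-8, -16) = -8
H (MIN): min(12, 5) = 5
J (MIN): min(2, 14, -12, 5) = -12
C (MAX): max(5, -12) = 5
MIN prefers the lower value; A=-8, C=5. A is better since -8 < 5.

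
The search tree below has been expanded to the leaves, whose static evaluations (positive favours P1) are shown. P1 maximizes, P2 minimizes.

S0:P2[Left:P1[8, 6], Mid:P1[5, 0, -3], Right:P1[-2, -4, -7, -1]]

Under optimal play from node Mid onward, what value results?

Mid (P1): max(5, 0, -3) = 5

5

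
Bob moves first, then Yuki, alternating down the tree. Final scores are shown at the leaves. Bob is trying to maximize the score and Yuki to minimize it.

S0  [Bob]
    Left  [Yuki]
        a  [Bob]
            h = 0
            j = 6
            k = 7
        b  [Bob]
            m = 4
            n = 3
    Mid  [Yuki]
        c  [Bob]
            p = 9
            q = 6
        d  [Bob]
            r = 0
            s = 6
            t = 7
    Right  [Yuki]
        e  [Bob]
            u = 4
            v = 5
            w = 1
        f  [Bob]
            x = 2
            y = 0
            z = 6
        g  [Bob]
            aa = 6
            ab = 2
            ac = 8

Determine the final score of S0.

a (Bob): max(0, 6, 7) = 7
b (Bob): max(4, 3) = 4
Left (Yuki): min(7, 4) = 4
c (Bob): max(9, 6) = 9
d (Bob): max(0, 6, 7) = 7
Mid (Yuki): min(9, 7) = 7
e (Bob): max(4, 5, 1) = 5
f (Bob): max(2, 0, 6) = 6
g (Bob): max(6, 2, 8) = 8
Right (Yuki): min(5, 6, 8) = 5
S0 (Bob): max(4, 7, 5) = 7

7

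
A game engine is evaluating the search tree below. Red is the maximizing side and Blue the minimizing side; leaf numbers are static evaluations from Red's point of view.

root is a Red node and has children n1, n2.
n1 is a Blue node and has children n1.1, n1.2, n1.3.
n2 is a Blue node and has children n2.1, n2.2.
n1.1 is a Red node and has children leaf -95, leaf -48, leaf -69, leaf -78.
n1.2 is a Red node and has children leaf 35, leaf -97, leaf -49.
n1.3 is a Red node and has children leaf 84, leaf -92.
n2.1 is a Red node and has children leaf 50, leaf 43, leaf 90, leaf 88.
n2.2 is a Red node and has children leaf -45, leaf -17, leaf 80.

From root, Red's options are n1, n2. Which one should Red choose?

n2

n1.1 (Red): max(-95, -48, -69, -78) = -48
n1.2 (Red): max(35, -97, -49) = 35
n1.3 (Red): max(84, -92) = 84
n1 (Blue): min(-48, 35, 84) = -48
n2.1 (Red): max(50, 43, 90, 88) = 90
n2.2 (Red): max(-45, -17, 80) = 80
n2 (Blue): min(90, 80) = 80
root (Red): max(-48, 80) = 80
Red at root wants the highest of {n1=-48, n2=80}, so chooses n2.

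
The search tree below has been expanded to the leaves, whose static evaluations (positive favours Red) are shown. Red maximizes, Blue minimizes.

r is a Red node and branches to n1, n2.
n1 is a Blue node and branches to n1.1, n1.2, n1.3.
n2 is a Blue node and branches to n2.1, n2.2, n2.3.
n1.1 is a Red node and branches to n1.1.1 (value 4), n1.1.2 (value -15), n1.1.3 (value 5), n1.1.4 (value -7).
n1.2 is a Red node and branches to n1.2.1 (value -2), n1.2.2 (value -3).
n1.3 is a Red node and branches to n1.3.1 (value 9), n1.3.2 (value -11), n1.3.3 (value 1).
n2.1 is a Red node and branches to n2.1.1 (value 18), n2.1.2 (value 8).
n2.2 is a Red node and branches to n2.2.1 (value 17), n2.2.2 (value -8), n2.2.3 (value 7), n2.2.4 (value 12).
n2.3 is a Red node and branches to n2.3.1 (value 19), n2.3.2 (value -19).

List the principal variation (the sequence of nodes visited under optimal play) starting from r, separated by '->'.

r -> n2 -> n2.2 -> n2.2.1

n1.1 (Red): max(4, -15, 5, -7) = 5
n1.2 (Red): max(-2, -3) = -2
n1.3 (Red): max(9, -11, 1) = 9
n1 (Blue): min(5, -2, 9) = -2
n2.1 (Red): max(18, 8) = 18
n2.2 (Red): max(17, -8, 7, 12) = 17
n2.3 (Red): max(19, -19) = 19
n2 (Blue): min(18, 17, 19) = 17
r (Red): max(-2, 17) = 17
At r, Red picks n2 (highest: 17).
At n2, Blue picks n2.2 (lowest: 17).
At n2.2, Red picks n2.2.1 (highest: 17).
Terminal value 17.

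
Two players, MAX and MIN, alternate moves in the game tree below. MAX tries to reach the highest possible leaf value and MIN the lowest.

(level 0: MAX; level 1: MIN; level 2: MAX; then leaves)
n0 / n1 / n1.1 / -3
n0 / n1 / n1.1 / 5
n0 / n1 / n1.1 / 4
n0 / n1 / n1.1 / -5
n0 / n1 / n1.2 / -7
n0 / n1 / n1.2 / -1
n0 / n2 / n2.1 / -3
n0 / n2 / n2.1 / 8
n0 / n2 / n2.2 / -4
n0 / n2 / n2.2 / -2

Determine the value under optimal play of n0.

n1.1 (MAX): max(-3, 5, 4, -5) = 5
n1.2 (MAX): max(-7, -1) = -1
n1 (MIN): min(5, -1) = -1
n2.1 (MAX): max(-3, 8) = 8
n2.2 (MAX): max(-4, -2) = -2
n2 (MIN): min(8, -2) = -2
n0 (MAX): max(-1, -2) = -1

-1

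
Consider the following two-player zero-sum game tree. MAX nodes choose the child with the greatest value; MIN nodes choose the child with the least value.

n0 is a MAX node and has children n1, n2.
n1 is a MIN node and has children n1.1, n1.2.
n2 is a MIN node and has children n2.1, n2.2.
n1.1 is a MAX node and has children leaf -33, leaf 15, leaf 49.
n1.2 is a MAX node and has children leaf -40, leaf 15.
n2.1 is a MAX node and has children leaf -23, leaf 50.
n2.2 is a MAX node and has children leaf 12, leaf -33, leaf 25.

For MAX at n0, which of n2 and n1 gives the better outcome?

n2

n2.1 (MAX): max(-23, 50) = 50
n2.2 (MAX): max(12, -33, 25) = 25
n2 (MIN): min(50, 25) = 25
n1.1 (MAX): max(-33, 15, 49) = 49
n1.2 (MAX): max(-40, 15) = 15
n1 (MIN): min(49, 15) = 15
MAX prefers the higher value; n2=25, n1=15. n2 is better since 25 > 15.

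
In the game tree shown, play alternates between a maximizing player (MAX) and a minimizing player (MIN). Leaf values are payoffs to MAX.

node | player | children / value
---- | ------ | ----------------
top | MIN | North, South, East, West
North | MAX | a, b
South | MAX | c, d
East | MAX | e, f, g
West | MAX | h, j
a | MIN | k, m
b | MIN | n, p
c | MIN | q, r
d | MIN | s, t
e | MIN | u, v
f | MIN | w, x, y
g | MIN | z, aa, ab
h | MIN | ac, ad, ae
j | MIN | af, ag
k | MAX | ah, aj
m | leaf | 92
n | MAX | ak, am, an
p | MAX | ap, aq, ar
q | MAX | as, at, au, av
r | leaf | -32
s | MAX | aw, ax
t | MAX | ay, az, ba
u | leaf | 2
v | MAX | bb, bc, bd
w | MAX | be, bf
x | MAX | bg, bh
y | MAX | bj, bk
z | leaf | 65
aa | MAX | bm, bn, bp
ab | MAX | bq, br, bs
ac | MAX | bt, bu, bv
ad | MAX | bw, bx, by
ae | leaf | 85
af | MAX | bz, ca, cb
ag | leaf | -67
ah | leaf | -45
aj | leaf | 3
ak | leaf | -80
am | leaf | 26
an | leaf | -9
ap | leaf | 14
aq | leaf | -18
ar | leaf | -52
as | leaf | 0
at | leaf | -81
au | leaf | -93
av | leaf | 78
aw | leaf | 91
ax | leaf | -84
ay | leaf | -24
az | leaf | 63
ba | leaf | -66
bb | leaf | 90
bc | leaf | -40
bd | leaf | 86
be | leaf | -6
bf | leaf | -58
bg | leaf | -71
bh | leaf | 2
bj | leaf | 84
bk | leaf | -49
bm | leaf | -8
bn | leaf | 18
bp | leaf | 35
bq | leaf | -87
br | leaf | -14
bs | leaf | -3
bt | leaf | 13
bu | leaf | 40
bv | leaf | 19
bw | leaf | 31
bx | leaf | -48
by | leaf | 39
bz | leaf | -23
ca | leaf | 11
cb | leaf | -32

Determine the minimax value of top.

2

k (MAX): max(-45, 3) = 3
a (MIN): min(3, 92) = 3
n (MAX): max(-80, 26, -9) = 26
p (MAX): max(14, -18, -52) = 14
b (MIN): min(26, 14) = 14
North (MAX): max(3, 14) = 14
q (MAX): max(0, -81, -93, 78) = 78
c (MIN): min(78, -32) = -32
s (MAX): max(91, -84) = 91
t (MAX): max(-24, 63, -66) = 63
d (MIN): min(91, 63) = 63
South (MAX): max(-32, 63) = 63
v (MAX): max(90, -40, 86) = 90
e (MIN): min(2, 90) = 2
w (MAX): max(-6, -58) = -6
x (MAX): max(-71, 2) = 2
y (MAX): max(84, -49) = 84
f (MIN): min(-6, 2, 84) = -6
aa (MAX): max(-8, 18, 35) = 35
ab (MAX): max(-87, -14, -3) = -3
g (MIN): min(65, 35, -3) = -3
East (MAX): max(2, -6, -3) = 2
ac (MAX): max(13, 40, 19) = 40
ad (MAX): max(31, -48, 39) = 39
h (MIN): min(40, 39, 85) = 39
af (MAX): max(-23, 11, -32) = 11
j (MIN): min(11, -67) = -67
West (MAX): max(39, -67) = 39
top (MIN): min(14, 63, 2, 39) = 2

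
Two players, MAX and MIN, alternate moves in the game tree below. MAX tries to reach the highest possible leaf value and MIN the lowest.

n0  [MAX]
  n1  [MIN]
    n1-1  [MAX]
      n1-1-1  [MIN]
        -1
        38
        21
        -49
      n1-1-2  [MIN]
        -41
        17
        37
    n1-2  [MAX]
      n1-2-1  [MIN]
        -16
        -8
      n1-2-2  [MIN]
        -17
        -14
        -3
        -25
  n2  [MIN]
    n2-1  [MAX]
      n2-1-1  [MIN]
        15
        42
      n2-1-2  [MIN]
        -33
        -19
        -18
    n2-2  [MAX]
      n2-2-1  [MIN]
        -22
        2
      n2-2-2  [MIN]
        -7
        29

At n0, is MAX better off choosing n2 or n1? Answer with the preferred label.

n2-1-1 (MIN): min(15, 42) = 15
n2-1-2 (MIN): min(-33, -19, -18) = -33
n2-1 (MAX): max(15, -33) = 15
n2-2-1 (MIN): min(-22, 2) = -22
n2-2-2 (MIN): min(-7, 29) = -7
n2-2 (MAX): max(-22, -7) = -7
n2 (MIN): min(15, -7) = -7
n1-1-1 (MIN): min(-1, 38, 21, -49) = -49
n1-1-2 (MIN): min(-41, 17, 37) = -41
n1-1 (MAX): max(-49, -41) = -41
n1-2-1 (MIN): min(-16, -8) = -16
n1-2-2 (MIN): min(-17, -14, -3, -25) = -25
n1-2 (MAX): max(-16, -25) = -16
n1 (MIN): min(-41, -16) = -41
MAX prefers the higher value; n2=-7, n1=-41. n2 is better since -7 > -41.

n2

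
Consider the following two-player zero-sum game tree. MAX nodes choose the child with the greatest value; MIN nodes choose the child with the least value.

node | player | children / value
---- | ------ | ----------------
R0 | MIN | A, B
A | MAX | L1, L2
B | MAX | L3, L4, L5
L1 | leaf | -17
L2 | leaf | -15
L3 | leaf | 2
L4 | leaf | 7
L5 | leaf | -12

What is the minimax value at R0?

A (MAX): max(-17, -15) = -15
B (MAX): max(2, 7, -12) = 7
R0 (MIN): min(-15, 7) = -15

-15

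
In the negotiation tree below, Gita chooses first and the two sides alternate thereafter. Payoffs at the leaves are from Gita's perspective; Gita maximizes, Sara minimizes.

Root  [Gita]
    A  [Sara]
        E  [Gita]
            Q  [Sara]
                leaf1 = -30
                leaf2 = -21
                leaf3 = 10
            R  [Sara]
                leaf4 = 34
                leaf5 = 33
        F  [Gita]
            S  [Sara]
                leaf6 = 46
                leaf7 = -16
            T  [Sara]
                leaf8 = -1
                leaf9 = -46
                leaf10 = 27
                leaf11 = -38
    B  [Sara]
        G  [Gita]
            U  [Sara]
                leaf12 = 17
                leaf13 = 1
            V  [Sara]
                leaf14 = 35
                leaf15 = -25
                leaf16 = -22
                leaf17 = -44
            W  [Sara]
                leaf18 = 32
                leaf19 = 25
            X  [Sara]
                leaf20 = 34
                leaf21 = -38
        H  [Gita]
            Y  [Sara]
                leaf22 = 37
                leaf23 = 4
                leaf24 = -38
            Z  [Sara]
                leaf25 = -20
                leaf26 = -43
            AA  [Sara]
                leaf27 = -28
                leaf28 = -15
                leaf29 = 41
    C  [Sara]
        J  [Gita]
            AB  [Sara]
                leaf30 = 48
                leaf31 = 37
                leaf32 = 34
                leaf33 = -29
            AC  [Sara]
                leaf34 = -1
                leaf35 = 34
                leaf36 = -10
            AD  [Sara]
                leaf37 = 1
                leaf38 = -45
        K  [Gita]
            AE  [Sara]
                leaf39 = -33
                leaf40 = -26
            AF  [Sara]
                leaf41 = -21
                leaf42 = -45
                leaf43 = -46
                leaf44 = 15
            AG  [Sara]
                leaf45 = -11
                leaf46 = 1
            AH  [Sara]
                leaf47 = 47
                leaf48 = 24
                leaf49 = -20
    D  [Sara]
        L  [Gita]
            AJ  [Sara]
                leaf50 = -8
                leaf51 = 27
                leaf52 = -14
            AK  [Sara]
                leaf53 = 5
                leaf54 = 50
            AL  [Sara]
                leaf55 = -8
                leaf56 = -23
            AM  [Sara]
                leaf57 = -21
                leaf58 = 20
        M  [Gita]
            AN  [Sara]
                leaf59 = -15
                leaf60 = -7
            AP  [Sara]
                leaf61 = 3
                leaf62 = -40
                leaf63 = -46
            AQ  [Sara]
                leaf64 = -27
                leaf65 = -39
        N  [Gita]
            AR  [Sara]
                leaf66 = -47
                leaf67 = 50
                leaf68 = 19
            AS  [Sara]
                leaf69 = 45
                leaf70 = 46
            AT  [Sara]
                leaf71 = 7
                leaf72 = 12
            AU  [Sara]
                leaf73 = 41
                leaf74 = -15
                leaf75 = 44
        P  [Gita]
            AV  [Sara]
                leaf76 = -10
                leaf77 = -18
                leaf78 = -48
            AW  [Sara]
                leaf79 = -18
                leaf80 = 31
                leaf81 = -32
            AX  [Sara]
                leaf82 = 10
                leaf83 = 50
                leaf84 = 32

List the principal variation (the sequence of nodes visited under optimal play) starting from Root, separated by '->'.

Q (Sara): min(-30, -21, 10) = -30
R (Sara): min(34, 33) = 33
E (Gita): max(-30, 33) = 33
S (Sara): min(46, -16) = -16
T (Sara): min(-1, -46, 27, -38) = -46
F (Gita): max(-16, -46) = -16
A (Sara): min(33, -16) = -16
U (Sara): min(17, 1) = 1
V (Sara): min(35, -25, -22, -44) = -44
W (Sara): min(32, 25) = 25
X (Sara): min(34, -38) = -38
G (Gita): max(1, -44, 25, -38) = 25
Y (Sara): min(37, 4, -38) = -38
Z (Sara): min(-20, -43) = -43
AA (Sara): min(-28, -15, 41) = -28
H (Gita): max(-38, -43, -28) = -28
B (Sara): min(25, -28) = -28
AB (Sara): min(48, 37, 34, -29) = -29
AC (Sara): min(-1, 34, -10) = -10
AD (Sara): min(1, -45) = -45
J (Gita): max(-29, -10, -45) = -10
AE (Sara): min(-33, -26) = -33
AF (Sara): min(-21, -45, -46, 15) = -46
AG (Sara): min(-11, 1) = -11
AH (Sara): min(47, 24, -20) = -20
K (Gita): max(-33, -46, -11, -20) = -11
C (Sara): min(-10, -11) = -11
AJ (Sara): min(-8, 27, -14) = -14
AK (Sara): min(5, 50) = 5
AL (Sara): min(-8, -23) = -23
AM (Sara): min(-21, 20) = -21
L (Gita): max(-14, 5, -23, -21) = 5
AN (Sara): min(-15, -7) = -15
AP (Sara): min(3, -40, -46) = -46
AQ (Sara): min(-27, -39) = -39
M (Gita): max(-15, -46, -39) = -15
AR (Sara): min(-47, 50, 19) = -47
AS (Sara): min(45, 46) = 45
AT (Sara): min(7, 12) = 7
AU (Sara): min(41, -15, 44) = -15
N (Gita): max(-47, 45, 7, -15) = 45
AV (Sara): min(-10, -18, -48) = -48
AW (Sara): min(-18, 31, -32) = -32
AX (Sara): min(10, 50, 32) = 10
P (Gita): max(-48, -32, 10) = 10
D (Sara): min(5, -15, 45, 10) = -15
Root (Gita): max(-16, -28, -11, -15) = -11
At Root, Gita picks C (highest: -11).
At C, Sara picks K (lowest: -11).
At K, Gita picks AG (highest: -11).
At AG, Sara picks leaf45 (lowest: -11).
Terminal value -11.

Root -> C -> K -> AG -> leaf45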